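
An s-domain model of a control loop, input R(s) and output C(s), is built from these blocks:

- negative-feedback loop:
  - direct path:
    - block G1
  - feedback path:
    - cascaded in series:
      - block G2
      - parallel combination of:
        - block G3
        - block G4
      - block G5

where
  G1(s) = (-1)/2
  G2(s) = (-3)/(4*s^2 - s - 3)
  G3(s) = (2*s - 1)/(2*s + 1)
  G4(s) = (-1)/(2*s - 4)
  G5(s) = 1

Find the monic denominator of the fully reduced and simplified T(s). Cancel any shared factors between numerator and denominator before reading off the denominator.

[1] sum the parallel branches G3, G4: (4*s^2 - 12*s + 3)/(4*s^2 - 6*s - 4)
[2] combine G2, (G3+G4), G5 in series: (-12*s^2 + 36*s - 9)/(16*s^4 - 28*s^3 - 22*s^2 + 22*s + 12)
[3] close the feedback loop around G1, (G2*(G3+G4)*G5): (-16*s^4 + 28*s^3 + 22*s^2 - 22*s - 12)/(32*s^4 - 56*s^3 - 32*s^2 + 8*s + 33)
Step 3 gives the fully reduced T(s), with no common factor left to cancel. The denominator's leading coefficient is 32, so divide each of its coefficients by 32 to get the monic form.

Hence the answer: s^4 - 7*s^3/4 - s^2 + s/4 + 33/32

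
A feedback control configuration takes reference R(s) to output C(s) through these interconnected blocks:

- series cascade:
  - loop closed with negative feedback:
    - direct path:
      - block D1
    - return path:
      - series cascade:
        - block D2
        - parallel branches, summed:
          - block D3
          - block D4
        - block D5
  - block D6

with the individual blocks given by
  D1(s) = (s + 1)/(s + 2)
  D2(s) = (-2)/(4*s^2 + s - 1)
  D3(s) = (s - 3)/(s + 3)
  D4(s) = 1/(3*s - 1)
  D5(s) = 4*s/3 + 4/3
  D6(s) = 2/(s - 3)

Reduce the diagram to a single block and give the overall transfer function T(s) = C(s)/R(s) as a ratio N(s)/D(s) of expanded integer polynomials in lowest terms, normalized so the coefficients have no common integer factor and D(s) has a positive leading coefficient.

Reducing step by step:

Step 1. parallel reduction of D3, D4; result (3*s^2 - 9*s + 6)/(3*s^2 + 8*s - 3)
Step 2. cascade D2, (D3+D4), D5; result (-8*s^3 + 16*s^2 + 8*s - 16)/(12*s^4 + 35*s^3 - 7*s^2 - 11*s + 3)
Step 3. feedback reduction of D1, (D2*(D3+D4)*D5); result (12*s^5 + 47*s^4 + 28*s^3 - 18*s^2 - 8*s + 3)/(12*s^5 + 51*s^4 + 71*s^3 - s^2 - 27*s - 10)
Step 4. multiply [D1/(1+D1*(D2*(D3+D4)*D5))], D6 (series) - this is the overall T(s), already in the required normalized form

Answer: (24*s^5 + 94*s^4 + 56*s^3 - 36*s^2 - 16*s + 6)/(12*s^6 + 15*s^5 - 82*s^4 - 214*s^3 - 24*s^2 + 71*s + 30)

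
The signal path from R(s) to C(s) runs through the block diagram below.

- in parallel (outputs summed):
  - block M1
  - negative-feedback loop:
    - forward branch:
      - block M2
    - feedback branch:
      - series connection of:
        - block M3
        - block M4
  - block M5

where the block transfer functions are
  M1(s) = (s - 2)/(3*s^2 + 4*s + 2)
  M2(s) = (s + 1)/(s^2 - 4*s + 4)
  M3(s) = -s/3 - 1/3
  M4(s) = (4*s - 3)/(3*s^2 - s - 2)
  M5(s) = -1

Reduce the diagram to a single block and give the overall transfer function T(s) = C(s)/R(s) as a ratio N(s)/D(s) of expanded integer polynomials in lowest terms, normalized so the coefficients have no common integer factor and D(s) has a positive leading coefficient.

The answer is (-27*s^6 + 129*s^5 + 36*s^4 + 34*s^3 - 169*s^2 - 35*s + 72)/(27*s^6 - 93*s^5 - 43*s^4 + 104*s^3 + 67*s^2 - 56*s - 42).

Reasoning:
Step 1 - cascade M3, M4 = (-4*s^2 - s + 3)/(9*s^2 - 3*s - 6)
Step 2 - feedback reduction of M2, (M3*M4) = (9*s^3 + 6*s^2 - 9*s - 6)/(9*s^4 - 43*s^3 + 37*s^2 + 14*s - 21)
Step 3 - reduce the parallel group M1, [M2/(1+M2*(M3*M4))], M5 - this is the overall T(s), already in the required normalized form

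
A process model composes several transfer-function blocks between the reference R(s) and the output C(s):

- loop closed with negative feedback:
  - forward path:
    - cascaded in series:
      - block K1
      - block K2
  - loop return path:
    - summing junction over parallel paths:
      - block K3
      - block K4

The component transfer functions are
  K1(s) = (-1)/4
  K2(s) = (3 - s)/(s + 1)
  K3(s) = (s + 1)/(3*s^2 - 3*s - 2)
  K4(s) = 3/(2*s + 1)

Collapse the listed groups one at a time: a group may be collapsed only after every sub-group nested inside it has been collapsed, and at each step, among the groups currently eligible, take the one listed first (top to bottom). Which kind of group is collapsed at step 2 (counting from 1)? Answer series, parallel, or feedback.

Answer: parallel

Working:
Step 1 - series reduction of K1, K2
Step 2 - parallel reduction of K3, K4
Step 3 - apply the feedback formula to (K1*K2), (K3+K4)
At step 2 the group reduced is parallel.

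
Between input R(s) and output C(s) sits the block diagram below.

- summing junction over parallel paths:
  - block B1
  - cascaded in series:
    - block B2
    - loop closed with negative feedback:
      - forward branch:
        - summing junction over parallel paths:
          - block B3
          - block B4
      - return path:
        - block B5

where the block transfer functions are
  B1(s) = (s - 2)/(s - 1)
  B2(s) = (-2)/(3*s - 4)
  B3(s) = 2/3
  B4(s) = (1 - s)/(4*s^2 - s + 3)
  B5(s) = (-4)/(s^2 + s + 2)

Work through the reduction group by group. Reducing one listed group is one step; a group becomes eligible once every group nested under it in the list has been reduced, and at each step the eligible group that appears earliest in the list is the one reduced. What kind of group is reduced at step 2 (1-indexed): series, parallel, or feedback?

Step 1. parallel reduction of B3, B4
Step 2. close the feedback loop around (B3+B4), B5
Step 3. series reduction of B2, [(B3+B4)/(1+(B3+B4)*B5)]
Step 4. sum the parallel branches B1, (B2*[(B3+B4)/(1+(B3+B4)*B5)])
At step 2 the group reduced is feedback.

Final answer: feedback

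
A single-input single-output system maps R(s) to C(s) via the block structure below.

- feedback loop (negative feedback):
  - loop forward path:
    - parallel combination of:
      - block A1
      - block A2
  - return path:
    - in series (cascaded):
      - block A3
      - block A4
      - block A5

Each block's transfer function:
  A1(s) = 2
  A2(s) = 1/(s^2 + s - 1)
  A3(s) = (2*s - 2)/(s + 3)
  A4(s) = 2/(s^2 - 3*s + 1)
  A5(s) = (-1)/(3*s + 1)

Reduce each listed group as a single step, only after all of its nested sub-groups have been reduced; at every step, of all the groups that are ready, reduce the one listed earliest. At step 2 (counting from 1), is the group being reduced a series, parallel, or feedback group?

The answer is series.

Reasoning:
Step 1 - reduce the parallel group A1, A2
Step 2 - combine A3, A4, A5 in series
Step 3 - close the feedback loop around (A1+A2), (A3*A4*A5)
The group at step 2 is a series group.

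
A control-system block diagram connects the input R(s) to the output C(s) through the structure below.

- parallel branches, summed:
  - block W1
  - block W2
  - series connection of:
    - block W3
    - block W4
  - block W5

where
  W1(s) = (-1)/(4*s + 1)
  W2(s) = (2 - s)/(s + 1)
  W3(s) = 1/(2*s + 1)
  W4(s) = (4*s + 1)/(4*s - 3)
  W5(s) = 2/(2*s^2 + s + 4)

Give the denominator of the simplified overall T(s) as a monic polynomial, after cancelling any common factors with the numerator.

(1) series reduction of W3, W4: (4*s + 1)/(8*s^2 - 2*s - 3)
(2) combine W1, W2, (W3*W4), W5 in parallel: (-64*s^6 + 112*s^5 + 72*s^4 + 362*s^3 + 85*s^2 - 80*s - 14)/(64*s^6 + 96*s^5 + 132*s^4 + 80*s^3 - 79*s^2 - 71*s - 12)
Step 2 gives the fully reduced T(s), with no common factor left to cancel. The denominator's leading coefficient is 64, so divide each of its coefficients by 64 to get the monic form.

Therefore the answer is s^6 + 3*s^5/2 + 33*s^4/16 + 5*s^3/4 - 79*s^2/64 - 71*s/64 - 3/16.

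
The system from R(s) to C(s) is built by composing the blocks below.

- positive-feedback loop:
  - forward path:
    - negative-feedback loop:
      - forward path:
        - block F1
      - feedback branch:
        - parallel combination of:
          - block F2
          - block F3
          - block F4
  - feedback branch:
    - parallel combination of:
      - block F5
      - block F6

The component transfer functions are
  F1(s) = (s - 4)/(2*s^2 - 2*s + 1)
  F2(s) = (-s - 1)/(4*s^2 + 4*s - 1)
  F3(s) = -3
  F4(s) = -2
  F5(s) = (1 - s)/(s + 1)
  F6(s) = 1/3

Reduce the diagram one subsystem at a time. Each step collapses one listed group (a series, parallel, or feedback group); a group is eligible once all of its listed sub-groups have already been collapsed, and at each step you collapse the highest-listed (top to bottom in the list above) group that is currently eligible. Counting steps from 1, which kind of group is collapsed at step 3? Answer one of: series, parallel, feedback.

Step 1. sum the parallel branches F2, F3, F4
Step 2. reduce the feedback loop with forward F1 and return (F2+F3+F4)
Step 3. add F5, F6 (parallel)
Step 4. feedback reduction of [F1/(1+F1*(F2+F3+F4))], (F5+F6)
The group at step 3 is a parallel group.

Answer: parallel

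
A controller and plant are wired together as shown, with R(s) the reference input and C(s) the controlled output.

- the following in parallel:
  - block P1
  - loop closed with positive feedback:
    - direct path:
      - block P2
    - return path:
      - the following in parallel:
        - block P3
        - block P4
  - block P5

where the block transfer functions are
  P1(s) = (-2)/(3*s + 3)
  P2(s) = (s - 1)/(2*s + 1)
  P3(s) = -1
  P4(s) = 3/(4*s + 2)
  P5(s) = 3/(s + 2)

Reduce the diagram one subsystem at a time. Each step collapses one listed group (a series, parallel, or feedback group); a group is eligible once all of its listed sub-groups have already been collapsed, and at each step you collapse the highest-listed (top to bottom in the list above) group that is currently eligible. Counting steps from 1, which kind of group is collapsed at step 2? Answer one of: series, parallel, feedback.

Step 1. combine P3, P4 in parallel
Step 2. collapse the loop (P2 forward, (P3+P4) return)
Step 3. sum the parallel branches P1, [P2/(1-P2*(P3+P4))], P5
So the answer for step 2 is feedback.

Answer: feedback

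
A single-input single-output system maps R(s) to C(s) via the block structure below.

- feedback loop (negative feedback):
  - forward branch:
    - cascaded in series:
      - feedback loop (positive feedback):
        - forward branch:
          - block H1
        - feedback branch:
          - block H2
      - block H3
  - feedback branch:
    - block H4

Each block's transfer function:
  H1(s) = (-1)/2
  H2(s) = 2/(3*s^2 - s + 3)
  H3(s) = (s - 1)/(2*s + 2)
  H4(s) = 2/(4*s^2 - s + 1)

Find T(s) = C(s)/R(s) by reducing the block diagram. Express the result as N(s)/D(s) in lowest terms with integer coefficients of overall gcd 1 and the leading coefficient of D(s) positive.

The answer is (-12*s^5 + 19*s^4 - 23*s^3 + 20*s^2 - 7*s + 3)/(48*s^5 + 20*s^4 + 46*s^3 + 68*s^2 - 12*s + 22).

Reasoning:
Step 1 - reduce the feedback loop with forward H1 and return H2: (-3*s^2 + s - 3)/(6*s^2 - 2*s + 8)
Step 2 - series reduction of [H1/(1-H1*H2)], H3: (-3*s^3 + 4*s^2 - 4*s + 3)/(12*s^3 + 8*s^2 + 12*s + 16)
Step 3 - feedback reduction of ([H1/(1-H1*H2)]*H3), H4, giving the overall T(s)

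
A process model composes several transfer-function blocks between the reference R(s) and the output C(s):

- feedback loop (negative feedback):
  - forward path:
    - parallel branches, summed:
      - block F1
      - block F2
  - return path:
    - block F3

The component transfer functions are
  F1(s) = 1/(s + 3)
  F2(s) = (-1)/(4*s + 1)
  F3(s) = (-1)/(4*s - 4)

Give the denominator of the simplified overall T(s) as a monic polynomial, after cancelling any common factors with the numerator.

Step 1 - reduce the parallel group F1, F2 gives (3*s - 2)/(4*s^2 + 13*s + 3)
Step 2 - apply the feedback formula to (F1+F2), F3 gives (12*s^2 - 20*s + 8)/(16*s^3 + 36*s^2 - 43*s - 10)
T(s) is the step-2 result (common factors already cancelled). Leading coefficient of the denominator: 16. Divide through by 16 for the monic polynomial.

Hence the answer: s^3 + 9*s^2/4 - 43*s/16 - 5/8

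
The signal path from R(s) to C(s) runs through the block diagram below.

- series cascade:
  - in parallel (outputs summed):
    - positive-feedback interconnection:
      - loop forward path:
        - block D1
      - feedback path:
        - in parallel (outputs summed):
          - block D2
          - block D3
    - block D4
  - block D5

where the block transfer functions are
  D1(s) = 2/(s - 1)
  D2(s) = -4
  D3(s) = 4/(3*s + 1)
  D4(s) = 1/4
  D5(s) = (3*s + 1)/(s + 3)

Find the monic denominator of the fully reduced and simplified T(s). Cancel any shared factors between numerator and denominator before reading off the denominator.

Answer: s^3 + 31*s^2/3 + 65*s/3 - 1

Working:
1. add D2, D3 (parallel), giving (-12*s)/(3*s + 1)
2. close the feedback loop around D1, (D2+D3), giving (6*s + 2)/(3*s^2 + 22*s - 1)
3. sum the parallel branches [D1/(1-D1*(D2+D3))], D4, giving (3*s^2 + 46*s + 7)/(12*s^2 + 88*s - 4)
4. reduce the series chain ([D1/(1-D1*(D2+D3))]+D4), D5, giving (9*s^3 + 141*s^2 + 67*s + 7)/(12*s^3 + 124*s^2 + 260*s - 12)
T(s) is the step-4 result (common factors already cancelled). Leading coefficient of the denominator: 12. Divide through by 12 for the monic polynomial.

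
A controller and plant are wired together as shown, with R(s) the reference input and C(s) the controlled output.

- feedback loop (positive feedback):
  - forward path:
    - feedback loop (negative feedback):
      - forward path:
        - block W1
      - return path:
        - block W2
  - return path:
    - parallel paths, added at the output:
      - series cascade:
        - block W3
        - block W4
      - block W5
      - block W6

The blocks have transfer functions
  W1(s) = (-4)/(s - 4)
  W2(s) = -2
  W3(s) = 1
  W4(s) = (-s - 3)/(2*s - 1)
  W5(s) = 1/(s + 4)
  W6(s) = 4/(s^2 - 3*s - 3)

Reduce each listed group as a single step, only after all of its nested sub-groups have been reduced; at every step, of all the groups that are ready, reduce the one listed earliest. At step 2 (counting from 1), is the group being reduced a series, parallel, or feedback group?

The answer is series.

Reasoning:
[1] feedback reduction of W1, W2
[2] cascade W3, W4
[3] add (W3*W4), W5, W6 (parallel)
[4] feedback reduction of [W1/(1+W1*W2)], ((W3*W4)+W5+W6)
Step 2 collapses a series group.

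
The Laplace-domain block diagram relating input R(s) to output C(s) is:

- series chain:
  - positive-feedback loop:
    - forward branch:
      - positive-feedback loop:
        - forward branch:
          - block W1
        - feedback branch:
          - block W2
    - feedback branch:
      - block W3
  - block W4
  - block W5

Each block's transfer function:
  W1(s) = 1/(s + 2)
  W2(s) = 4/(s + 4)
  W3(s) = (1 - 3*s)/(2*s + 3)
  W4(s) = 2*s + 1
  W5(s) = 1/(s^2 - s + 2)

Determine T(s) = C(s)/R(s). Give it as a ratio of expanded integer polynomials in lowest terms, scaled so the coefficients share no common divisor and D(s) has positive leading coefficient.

The answer is (4*s^3 + 24*s^2 + 35*s + 12)/(2*s^5 + 16*s^4 + 23*s^3 + 7*s^2 + 66*s + 16).

Reasoning:
Step 1. feedback reduction of W1, W2; result (s + 4)/(s^2 + 6*s + 4)
Step 2. collapse the loop ([W1/(1-W1*W2)] forward, W3 return); result (2*s^2 + 11*s + 12)/(2*s^3 + 18*s^2 + 37*s + 8)
Step 3. series reduction of [[W1/(1-W1*W2)]/(1-[W1/(1-W1*W2)]*W3)], W4, W5 - this is the overall T(s), already in the required normalized form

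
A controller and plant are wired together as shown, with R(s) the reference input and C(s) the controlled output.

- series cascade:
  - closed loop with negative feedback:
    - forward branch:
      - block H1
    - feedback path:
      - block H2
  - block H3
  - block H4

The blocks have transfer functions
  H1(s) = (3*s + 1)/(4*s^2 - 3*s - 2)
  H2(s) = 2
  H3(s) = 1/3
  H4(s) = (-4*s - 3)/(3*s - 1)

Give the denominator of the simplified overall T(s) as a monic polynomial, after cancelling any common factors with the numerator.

Step 1. feedback reduction of H1, H2: (3*s + 1)/(4*s^2 + 3*s)
Step 2. cascade [H1/(1+H1*H2)], H3, H4: (-3*s - 1)/(9*s^2 - 3*s)
The result of step 2 is T(s) in lowest terms. Its denominator has leading coefficient 9; dividing the denominator through by 9 makes it monic.

Hence the answer: s^2 - s/3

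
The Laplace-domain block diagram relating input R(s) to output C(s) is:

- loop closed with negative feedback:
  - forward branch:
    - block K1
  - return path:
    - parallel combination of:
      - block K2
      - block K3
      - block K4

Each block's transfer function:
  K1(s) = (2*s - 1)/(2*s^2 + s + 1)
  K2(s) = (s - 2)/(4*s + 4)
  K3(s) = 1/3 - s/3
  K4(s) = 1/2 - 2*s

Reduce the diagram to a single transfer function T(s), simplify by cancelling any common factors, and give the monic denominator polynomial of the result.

Answer: s^3 - 17*s^2/16 - 47*s/32 - 1/4

Working:
Step 1. add K2, K3, K4 (parallel), giving (-28*s^2 - 15*s + 4)/(12*s + 12)
Step 2. reduce the feedback loop with forward K1 and return (K2+K3+K4), giving (-24*s^2 - 12*s + 12)/(32*s^3 - 34*s^2 - 47*s - 8)
That last expression is T(s), already simplified. Scaling its denominator by 1/32 (the reciprocal of the leading coefficient) yields the monic denominator.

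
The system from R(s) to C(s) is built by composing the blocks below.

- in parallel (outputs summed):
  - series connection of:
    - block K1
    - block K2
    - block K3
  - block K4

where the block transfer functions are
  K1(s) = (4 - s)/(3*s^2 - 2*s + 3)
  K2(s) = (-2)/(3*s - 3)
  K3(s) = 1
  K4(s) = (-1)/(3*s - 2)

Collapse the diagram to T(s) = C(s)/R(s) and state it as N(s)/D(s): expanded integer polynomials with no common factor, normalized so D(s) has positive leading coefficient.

Answer: (-9*s^3 + 21*s^2 - 43*s + 25)/(27*s^4 - 63*s^3 + 75*s^2 - 57*s + 18)

Working:
Step 1: combine K1, K2, K3 in series, giving (2*s - 8)/(9*s^3 - 15*s^2 + 15*s - 9)
Step 2: reduce the parallel group (K1*K2*K3), K4, which is the overall transfer function T(s) = C(s)/R(s) in lowest terms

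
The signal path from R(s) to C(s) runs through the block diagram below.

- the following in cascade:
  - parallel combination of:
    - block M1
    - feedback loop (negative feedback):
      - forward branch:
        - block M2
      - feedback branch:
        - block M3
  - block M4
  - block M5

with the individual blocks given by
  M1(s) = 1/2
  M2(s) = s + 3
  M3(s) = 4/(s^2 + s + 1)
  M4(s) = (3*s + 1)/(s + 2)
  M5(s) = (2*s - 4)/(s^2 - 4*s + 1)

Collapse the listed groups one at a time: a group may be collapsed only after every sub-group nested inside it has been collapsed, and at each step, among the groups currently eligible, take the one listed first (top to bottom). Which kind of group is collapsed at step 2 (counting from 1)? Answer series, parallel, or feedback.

Step 1. close the feedback loop around M2, M3
Step 2. parallel reduction of M1, [M2/(1+M2*M3)]
Step 3. reduce the series chain (M1+[M2/(1+M2*M3)]), M4, M5
At step 2 the group reduced is parallel.

Therefore the answer is parallel.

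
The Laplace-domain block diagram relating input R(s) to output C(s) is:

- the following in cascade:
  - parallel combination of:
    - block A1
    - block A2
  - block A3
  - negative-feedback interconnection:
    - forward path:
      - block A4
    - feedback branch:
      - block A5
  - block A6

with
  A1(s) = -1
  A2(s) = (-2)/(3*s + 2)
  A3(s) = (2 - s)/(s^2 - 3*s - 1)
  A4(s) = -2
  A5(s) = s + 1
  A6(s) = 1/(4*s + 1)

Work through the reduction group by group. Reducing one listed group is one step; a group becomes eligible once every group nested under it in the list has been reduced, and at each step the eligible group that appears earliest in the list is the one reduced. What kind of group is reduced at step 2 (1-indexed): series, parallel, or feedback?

[1] combine A1, A2 in parallel
[2] collapse the loop (A4 forward, A5 return)
[3] reduce the series chain (A1+A2), A3, [A4/(1+A4*A5)], A6
At step 2 the group reduced is feedback.

Hence the answer: feedback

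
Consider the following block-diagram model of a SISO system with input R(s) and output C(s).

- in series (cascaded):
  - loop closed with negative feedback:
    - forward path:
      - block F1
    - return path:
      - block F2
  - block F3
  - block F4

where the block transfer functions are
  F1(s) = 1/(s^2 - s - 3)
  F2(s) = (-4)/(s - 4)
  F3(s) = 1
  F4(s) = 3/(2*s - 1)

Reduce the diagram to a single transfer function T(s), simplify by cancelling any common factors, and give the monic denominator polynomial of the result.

Answer: s^4 - 11*s^3/2 + 7*s^2/2 + 15*s/2 - 4

Working:
Step 1. feedback reduction of F1, F2 gives (s - 4)/(s^3 - 5*s^2 + s + 8)
Step 2. reduce the series chain [F1/(1+F1*F2)], F3, F4 gives (3*s - 12)/(2*s^4 - 11*s^3 + 7*s^2 + 15*s - 8)
Step 2 gives the fully reduced T(s), with no common factor left to cancel. The denominator's leading coefficient is 2, so divide each of its coefficients by 2 to get the monic form.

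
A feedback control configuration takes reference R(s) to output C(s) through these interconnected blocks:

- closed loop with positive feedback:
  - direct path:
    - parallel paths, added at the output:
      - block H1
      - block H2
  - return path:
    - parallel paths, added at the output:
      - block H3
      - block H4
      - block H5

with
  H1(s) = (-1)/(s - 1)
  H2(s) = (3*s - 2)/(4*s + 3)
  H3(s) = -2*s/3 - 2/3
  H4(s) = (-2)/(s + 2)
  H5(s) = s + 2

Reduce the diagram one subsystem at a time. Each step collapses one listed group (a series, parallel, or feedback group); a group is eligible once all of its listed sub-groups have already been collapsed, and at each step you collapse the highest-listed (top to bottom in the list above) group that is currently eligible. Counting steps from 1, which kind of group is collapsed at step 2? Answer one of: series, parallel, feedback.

1. add H1, H2 (parallel)
2. reduce the parallel group H3, H4, H5
3. feedback reduction of (H1+H2), (H3+H4+H5)
The group at step 2 is a parallel group.

Answer: parallel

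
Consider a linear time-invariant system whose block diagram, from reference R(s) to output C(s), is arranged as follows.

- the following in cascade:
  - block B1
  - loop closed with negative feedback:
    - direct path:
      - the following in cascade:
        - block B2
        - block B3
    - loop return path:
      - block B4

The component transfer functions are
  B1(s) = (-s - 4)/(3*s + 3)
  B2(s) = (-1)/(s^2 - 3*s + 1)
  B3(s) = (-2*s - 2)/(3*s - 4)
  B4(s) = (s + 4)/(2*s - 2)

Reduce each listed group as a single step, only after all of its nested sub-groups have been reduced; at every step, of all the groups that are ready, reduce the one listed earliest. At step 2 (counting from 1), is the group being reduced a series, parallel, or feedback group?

The answer is feedback.

Reasoning:
[1] combine B2, B3 in series
[2] reduce the feedback loop with forward (B2*B3) and return B4
[3] cascade B1, [(B2*B3)/(1+(B2*B3)*B4)]
So the answer for step 2 is feedback.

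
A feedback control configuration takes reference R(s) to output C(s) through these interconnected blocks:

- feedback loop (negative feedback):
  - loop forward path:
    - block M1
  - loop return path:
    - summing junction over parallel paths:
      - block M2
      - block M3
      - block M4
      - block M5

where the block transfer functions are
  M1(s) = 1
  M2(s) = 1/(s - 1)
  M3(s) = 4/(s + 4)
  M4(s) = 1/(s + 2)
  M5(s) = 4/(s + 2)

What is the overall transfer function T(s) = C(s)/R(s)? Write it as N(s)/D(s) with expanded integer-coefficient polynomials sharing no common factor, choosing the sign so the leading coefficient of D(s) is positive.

1. reduce the parallel group M2, M3, M4, M5 = (10*s^2 + 25*s - 20)/(s^3 + 5*s^2 + 2*s - 8)
2. collapse the loop (M1 forward, (M2+M3+M4+M5) return) - this is the overall T(s), already in the required normalized form

Hence the answer: (s^3 + 5*s^2 + 2*s - 8)/(s^3 + 15*s^2 + 27*s - 28)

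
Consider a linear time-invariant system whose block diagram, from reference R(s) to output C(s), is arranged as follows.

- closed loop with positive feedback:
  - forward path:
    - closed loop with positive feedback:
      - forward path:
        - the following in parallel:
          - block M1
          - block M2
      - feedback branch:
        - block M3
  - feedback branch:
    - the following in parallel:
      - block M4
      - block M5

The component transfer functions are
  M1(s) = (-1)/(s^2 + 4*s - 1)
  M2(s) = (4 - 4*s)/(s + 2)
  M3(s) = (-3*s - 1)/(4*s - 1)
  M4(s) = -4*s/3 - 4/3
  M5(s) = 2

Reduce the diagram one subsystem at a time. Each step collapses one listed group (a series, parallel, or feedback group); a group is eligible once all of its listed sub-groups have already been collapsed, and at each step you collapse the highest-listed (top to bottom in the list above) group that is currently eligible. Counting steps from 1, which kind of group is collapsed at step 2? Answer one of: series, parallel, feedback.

Step 1: parallel reduction of M1, M2
Step 2: apply the feedback formula to (M1+M2), M3
Step 3: parallel reduction of M4, M5
Step 4: close the feedback loop around [(M1+M2)/(1-(M1+M2)*M3)], (M4+M5)
Step 2: feedback.

Hence the answer: feedback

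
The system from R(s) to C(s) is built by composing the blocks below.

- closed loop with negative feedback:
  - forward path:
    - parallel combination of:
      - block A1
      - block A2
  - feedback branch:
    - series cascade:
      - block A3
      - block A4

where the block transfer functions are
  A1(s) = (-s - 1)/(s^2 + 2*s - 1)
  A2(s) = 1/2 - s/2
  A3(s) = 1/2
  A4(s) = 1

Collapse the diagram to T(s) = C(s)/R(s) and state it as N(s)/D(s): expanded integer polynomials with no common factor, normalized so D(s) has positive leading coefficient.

1. reduce the parallel group A1, A2 gives (-s^3 - s^2 + s - 3)/(2*s^2 + 4*s - 2)
2. cascade A3, A4 gives 1/2
3. reduce the feedback loop with forward (A1+A2) and return (A3*A4) - this is the overall T(s), already in the required normalized form

Therefore the answer is (2*s^3 + 2*s^2 - 2*s + 6)/(s^3 - 3*s^2 - 9*s + 7).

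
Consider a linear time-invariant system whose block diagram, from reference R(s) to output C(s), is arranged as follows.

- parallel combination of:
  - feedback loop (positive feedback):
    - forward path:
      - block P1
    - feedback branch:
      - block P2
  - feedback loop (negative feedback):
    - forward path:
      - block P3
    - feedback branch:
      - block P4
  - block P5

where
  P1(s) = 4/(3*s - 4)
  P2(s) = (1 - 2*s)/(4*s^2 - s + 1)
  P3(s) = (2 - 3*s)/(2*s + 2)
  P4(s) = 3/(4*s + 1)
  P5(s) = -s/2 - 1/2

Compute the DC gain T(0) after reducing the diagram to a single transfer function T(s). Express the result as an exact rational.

The answer is -3/4.

Reasoning:
Step 1 - apply the feedback formula to P1, P2; result (16*s^2 - 4*s + 4)/(12*s^3 - 19*s^2 + 15*s - 8)
Step 2 - close the feedback loop around P3, P4; result (-12*s^2 + 5*s + 2)/(8*s^2 + s + 8)
Step 3 - reduce the parallel group [P1/(1-P1*P2)], [P3/(1+P3*P4)], P5; result (-96*s^6 - 244*s^5 + 775*s^4 - 530*s^3 + 667*s^2 - 124*s + 96)/(192*s^5 - 280*s^4 + 394*s^3 - 402*s^2 + 224*s - 128)
DC gain: substitute s = 0 into T(s) from step 3: T(0) = 96/(-128) = -3/4.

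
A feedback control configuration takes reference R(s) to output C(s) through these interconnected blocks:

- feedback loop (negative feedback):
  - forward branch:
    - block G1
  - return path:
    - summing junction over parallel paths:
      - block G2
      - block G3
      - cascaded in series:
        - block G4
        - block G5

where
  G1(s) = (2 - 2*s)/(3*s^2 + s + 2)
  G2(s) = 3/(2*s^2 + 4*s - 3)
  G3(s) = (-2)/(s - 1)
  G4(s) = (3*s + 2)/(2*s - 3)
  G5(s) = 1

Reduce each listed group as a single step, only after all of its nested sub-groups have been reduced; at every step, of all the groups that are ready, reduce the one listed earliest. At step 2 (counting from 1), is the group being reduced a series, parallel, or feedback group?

Step 1: reduce the series chain G4, G5
Step 2: sum the parallel branches G2, G3, (G4*G5)
Step 3: close the feedback loop around G1, (G2+G3+(G4*G5))
Step 2: parallel.

Hence the answer: parallel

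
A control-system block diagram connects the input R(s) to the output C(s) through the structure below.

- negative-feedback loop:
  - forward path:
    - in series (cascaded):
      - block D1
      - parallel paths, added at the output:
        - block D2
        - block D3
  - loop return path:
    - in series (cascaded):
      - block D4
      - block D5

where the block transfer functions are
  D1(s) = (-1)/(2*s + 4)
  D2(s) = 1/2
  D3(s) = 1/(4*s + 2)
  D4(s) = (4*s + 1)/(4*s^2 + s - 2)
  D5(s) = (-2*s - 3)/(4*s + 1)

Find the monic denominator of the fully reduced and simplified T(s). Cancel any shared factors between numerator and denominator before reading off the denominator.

The answer is s^4 + 11*s^3/4 + 5*s^2/4 - 11*s/16 - 5/16.

Reasoning:
Step 1. combine D2, D3 in parallel; result (s + 1)/(2*s + 1)
Step 2. combine D1, (D2+D3) in series; result (-s - 1)/(4*s^2 + 10*s + 4)
Step 3. cascade D4, D5; result (-2*s - 3)/(4*s^2 + s - 2)
Step 4. collapse the loop ((D1*(D2+D3)) forward, (D4*D5) return); result (-4*s^3 - 5*s^2 + s + 2)/(16*s^4 + 44*s^3 + 20*s^2 - 11*s - 5)
No further cancellation is possible in the step-4 result, so that is T(s). Its denominator becomes monic after dividing by the leading coefficient 16.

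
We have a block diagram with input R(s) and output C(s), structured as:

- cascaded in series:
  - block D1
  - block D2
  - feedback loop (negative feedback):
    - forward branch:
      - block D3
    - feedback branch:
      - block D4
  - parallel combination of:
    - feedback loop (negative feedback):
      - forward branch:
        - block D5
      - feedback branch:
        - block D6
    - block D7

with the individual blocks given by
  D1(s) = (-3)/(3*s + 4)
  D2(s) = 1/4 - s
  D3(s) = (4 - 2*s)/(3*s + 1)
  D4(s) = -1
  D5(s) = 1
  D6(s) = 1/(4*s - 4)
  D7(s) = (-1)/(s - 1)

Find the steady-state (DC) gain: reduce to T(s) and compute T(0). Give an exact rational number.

Step 1 - reduce the feedback loop with forward D3 and return D4; result (4 - 2*s)/(5*s - 3)
Step 2 - close the feedback loop around D5, D6; result (4*s - 4)/(4*s - 3)
Step 3 - reduce the parallel group [D5/(1+D5*D6)], D7; result (4*s^2 - 12*s + 7)/(4*s^2 - 7*s + 3)
Step 4 - multiply D1, D2, [D3/(1+D3*D4)], ([D5/(1+D5*D6)]+D7) (series); result (-48*s^4 + 252*s^3 - 432*s^2 + 261*s - 42)/(120*s^4 - 122*s^3 - 160*s^2 + 234*s - 72)
Evaluating the step-4 result (the overall T(s)) at s = 0 gives T(0) = -42/(-72) = 7/12.

Final answer: 7/12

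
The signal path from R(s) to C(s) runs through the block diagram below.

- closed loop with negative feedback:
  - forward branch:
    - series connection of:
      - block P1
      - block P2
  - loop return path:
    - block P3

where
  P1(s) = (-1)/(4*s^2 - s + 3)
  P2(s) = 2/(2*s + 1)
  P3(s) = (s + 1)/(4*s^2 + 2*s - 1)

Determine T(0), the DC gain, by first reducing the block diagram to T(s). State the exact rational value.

Step 1: multiply P1, P2 (series): (-2)/(8*s^3 + 2*s^2 + 5*s + 3)
Step 2: apply the feedback formula to (P1*P2), P3: (-8*s^2 - 4*s + 2)/(32*s^5 + 24*s^4 + 16*s^3 + 20*s^2 - s - 5)
DC gain: substitute s = 0 into T(s) from step 2: T(0) = 2/(-5) = -2/5.

Therefore the answer is -2/5.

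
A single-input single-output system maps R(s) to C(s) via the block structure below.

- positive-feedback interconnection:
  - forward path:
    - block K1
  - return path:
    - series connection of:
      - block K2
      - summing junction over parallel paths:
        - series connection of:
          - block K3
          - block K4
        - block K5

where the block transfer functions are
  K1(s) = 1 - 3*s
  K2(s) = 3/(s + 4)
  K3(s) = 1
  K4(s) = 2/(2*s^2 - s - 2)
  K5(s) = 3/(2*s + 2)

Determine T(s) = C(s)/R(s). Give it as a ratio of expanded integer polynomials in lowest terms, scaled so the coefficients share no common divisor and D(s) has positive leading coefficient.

Answer: (-12*s^5 - 50*s^4 + 12*s^3 + 86*s^2 + 20*s - 16)/(4*s^4 + 72*s^3 - 7*s^2 - 49*s - 10)

Working:
(1) combine K3, K4 in series -> 2/(2*s^2 - s - 2)
(2) reduce the parallel group (K3*K4), K5 -> (6*s^2 + s - 2)/(4*s^3 + 2*s^2 - 6*s - 4)
(3) multiply K2, ((K3*K4)+K5) (series) -> (18*s^2 + 3*s - 6)/(4*s^4 + 18*s^3 + 2*s^2 - 28*s - 16)
(4) collapse the loop (K1 forward, (K2*((K3*K4)+K5)) return), giving the overall T(s)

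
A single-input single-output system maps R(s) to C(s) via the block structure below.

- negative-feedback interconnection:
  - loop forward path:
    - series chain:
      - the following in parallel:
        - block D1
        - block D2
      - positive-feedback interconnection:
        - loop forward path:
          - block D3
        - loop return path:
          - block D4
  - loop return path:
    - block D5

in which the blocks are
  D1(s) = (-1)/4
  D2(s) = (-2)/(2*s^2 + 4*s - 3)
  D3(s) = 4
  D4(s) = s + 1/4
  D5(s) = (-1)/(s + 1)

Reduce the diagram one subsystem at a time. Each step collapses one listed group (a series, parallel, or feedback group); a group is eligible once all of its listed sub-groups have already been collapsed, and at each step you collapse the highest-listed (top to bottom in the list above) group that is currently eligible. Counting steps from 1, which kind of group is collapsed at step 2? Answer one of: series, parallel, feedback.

Reducing step by step:

[1] reduce the parallel group D1, D2
[2] feedback reduction of D3, D4
[3] cascade (D1+D2), [D3/(1-D3*D4)]
[4] reduce the feedback loop with forward ((D1+D2)*[D3/(1-D3*D4)]) and return D5
Step 2 collapses a feedback group.

Answer: feedback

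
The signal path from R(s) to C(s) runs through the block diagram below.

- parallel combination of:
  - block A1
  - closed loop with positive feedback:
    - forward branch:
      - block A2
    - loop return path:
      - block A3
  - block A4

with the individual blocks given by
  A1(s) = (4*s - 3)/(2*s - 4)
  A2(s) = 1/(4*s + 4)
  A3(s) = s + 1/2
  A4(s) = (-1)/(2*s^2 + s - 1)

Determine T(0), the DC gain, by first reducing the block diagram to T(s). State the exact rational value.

Reducing step by step:

Step 1 - collapse the loop (A2 forward, A3 return) -> 2/(6*s + 7)
Step 2 - add A1, [A2/(1-A2*A3)], A4 (parallel) -> (48*s^4 + 52*s^3 - 80*s^2 - 33*s + 57)/(24*s^4 - 8*s^3 - 78*s^2 - 18*s + 28)
Step 2 gives the overall T(s). Then T(0) = 57/28.

Answer: 57/28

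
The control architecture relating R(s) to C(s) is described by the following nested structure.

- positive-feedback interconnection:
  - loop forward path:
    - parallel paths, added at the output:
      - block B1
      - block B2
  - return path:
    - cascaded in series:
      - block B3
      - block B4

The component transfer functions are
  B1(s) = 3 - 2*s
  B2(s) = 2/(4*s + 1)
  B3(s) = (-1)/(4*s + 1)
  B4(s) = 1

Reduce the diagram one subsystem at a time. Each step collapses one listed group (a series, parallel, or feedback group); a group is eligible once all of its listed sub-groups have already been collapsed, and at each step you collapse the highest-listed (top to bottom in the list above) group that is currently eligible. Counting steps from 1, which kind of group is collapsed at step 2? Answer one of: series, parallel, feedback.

(1) sum the parallel branches B1, B2
(2) multiply B3, B4 (series)
(3) apply the feedback formula to (B1+B2), (B3*B4)
Step 2: series.

Final answer: series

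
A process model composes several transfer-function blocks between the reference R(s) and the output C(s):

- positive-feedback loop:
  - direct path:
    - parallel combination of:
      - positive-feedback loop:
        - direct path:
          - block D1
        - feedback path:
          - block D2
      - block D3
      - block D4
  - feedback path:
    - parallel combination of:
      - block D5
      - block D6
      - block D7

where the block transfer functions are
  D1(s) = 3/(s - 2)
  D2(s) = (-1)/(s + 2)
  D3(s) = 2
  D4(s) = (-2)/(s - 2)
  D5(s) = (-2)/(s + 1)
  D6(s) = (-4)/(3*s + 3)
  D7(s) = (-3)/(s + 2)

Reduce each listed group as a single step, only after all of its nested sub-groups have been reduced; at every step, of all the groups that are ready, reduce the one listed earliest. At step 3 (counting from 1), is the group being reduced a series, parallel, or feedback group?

Step 1. collapse the loop (D1 forward, D2 return)
Step 2. combine [D1/(1-D1*D2)], D3, D4 in parallel
Step 3. add D5, D6, D7 (parallel)
Step 4. close the feedback loop around ([D1/(1-D1*D2)]+D3+D4), (D5+D6+D7)
So the answer for step 3 is parallel.

Therefore the answer is parallel.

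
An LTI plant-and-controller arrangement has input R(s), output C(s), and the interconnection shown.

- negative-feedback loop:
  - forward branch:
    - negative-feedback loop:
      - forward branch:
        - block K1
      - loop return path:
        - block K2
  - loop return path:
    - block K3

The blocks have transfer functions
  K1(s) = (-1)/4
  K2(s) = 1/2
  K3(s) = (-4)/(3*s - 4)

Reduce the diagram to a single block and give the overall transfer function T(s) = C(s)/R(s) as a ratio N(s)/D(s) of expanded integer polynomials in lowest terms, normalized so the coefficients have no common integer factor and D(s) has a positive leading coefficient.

Reducing step by step:

Step 1 - feedback reduction of K1, K2 = (-2)/7
Step 2 - close the feedback loop around [K1/(1+K1*K2)], K3, giving the overall T(s)

Answer: (8 - 6*s)/(21*s - 20)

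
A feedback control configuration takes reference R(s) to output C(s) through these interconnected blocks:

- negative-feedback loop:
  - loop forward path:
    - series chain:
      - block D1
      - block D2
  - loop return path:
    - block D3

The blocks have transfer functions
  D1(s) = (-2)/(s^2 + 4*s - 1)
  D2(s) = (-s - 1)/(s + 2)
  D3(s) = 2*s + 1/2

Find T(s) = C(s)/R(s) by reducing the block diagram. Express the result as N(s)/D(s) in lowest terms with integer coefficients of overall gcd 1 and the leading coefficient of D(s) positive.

Answer: (2*s + 2)/(s^3 + 10*s^2 + 12*s - 1)

Working:
1. cascade D1, D2, giving (2*s + 2)/(s^3 + 6*s^2 + 7*s - 2)
2. collapse the loop ((D1*D2) forward, D3 return), which is the overall transfer function T(s) = C(s)/R(s) in lowest terms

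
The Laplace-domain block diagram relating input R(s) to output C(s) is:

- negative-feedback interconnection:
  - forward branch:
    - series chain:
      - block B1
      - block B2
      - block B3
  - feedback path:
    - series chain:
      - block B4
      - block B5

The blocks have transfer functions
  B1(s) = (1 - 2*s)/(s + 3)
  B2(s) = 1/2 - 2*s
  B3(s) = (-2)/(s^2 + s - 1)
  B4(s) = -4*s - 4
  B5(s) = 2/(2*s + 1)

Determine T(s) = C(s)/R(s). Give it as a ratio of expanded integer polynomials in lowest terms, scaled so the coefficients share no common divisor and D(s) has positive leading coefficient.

Answer: (-16*s^3 + 4*s^2 + 4*s - 1)/(2*s^4 + 73*s^3 + 24*s^2 - 44*s + 5)

Working:
Step 1 - multiply B1, B2, B3 (series): (-8*s^2 + 6*s - 1)/(s^3 + 4*s^2 + 2*s - 3)
Step 2 - combine B4, B5 in series: (-8*s - 8)/(2*s + 1)
Step 3 - reduce the feedback loop with forward (B1*B2*B3) and return (B4*B5) - this is the overall T(s), already in the required normalized form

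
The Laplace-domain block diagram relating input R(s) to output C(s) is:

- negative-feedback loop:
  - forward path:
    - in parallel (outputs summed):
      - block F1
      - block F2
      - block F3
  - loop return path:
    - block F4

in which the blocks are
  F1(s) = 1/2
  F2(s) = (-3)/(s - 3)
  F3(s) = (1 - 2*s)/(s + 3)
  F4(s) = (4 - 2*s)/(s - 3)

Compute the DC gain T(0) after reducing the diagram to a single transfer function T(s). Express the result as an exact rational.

Step 1. sum the parallel branches F1, F2, F3 -> (-3*s^2 + 8*s - 33)/(2*s^2 - 18)
Step 2. feedback reduction of (F1+F2+F3), F4 -> (-3*s^3 + 17*s^2 - 57*s + 99)/(8*s^3 - 34*s^2 + 80*s - 78)
The step-2 result is T(s). Setting s = 0: T(0) = 99/(-78) = -33/26.

Therefore the answer is -33/26.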